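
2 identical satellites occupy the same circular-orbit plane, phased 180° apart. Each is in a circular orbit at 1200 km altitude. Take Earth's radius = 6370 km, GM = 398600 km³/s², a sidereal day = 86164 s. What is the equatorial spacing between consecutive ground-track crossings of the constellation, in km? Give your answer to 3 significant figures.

Semi-major axis a = 6370 + 1200 = 7570 km. Period T = 2π√(a³/μ) = 2π√(7570³/398600) = 6554.7 s = 109.25 min.
Single-satellite node shift = (6554.7/86164) × 360° = 27.39°.
With 2 satellites evenly phased, successive equator crossings are 27.39/2 = 13.693° apart.
That is 13.693 × 111.2 = 1522 km at the equator.

1520 km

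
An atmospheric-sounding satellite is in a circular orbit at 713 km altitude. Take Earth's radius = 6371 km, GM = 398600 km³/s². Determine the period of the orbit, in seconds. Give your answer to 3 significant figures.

5930 seconds

Semi-major axis a = 6371 + 713 = 7084 km. Period T = 2π√(a³/μ) = 2π√(7084³/398600) = 5933.7 s = 98.90 min.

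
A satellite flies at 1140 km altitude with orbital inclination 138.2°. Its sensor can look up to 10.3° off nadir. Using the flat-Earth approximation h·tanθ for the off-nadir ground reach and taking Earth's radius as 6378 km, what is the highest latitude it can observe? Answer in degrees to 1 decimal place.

Retrograde orbit: the ground track reaches ±(180° − i) = ±(180 − 138.2) = ±41.8°.
Sensor half-swath on the ground ≈ 1140·tan(10.3°) = 207 km = 1.86° of latitude.
Maximum observable latitude ≈ 41.8 + 1.86 = 43.7°.

43.7°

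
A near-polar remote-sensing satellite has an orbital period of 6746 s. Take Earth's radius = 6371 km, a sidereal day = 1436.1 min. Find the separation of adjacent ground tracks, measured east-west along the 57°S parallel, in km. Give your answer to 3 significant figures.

1710 km

Node shift per orbit = (6746.0/86166) × 360° = 28.18°.
Equatorial spacing = 28.18 × 111.2 km/° = 3134 km.
At 57° latitude, spacing = 3134 × cos(57°) = 1707 km.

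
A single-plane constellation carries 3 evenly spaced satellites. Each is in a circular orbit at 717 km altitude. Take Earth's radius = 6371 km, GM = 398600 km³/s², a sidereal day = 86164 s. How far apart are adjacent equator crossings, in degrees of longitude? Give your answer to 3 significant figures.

8.27°

Semi-major axis a = 6371 + 717 = 7088 km. Period T = 2π√(a³/μ) = 2π√(7088³/398600) = 5938.8 s = 98.98 min.
Single-satellite node shift = (5938.8/86164) × 360° = 24.81°.
With 3 satellites evenly phased, successive equator crossings are 24.81/3 = 8.271° apart.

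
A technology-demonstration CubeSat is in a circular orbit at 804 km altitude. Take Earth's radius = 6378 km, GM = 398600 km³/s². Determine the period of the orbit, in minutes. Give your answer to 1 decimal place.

Semi-major axis a = 6378 + 804 = 7182 km. Period T = 2π√(a³/μ) = 2π√(7182³/398600) = 6057.3 s = 100.96 min.

101.0 min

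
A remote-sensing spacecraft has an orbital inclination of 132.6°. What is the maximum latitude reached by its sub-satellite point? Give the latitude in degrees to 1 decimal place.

47.4°

Retrograde orbit: the ground track reaches ±(180° − i) = ±(180 − 132.6) = ±47.4°.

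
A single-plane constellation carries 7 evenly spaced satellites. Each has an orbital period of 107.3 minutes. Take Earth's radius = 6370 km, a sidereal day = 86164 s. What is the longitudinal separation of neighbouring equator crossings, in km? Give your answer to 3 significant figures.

T = 107.3 min = 6438.0 s.
Single-satellite node shift = (6438.0/86164) × 360° = 26.90°.
With 7 satellites evenly phased, successive equator crossings are 26.90/7 = 3.843° apart.
That is 3.843 × 111.2 = 427 km at the equator.

427 km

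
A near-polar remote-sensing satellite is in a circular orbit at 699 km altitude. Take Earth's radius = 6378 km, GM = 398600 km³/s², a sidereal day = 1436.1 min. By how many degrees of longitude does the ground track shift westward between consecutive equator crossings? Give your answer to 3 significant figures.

24.8°

Semi-major axis a = 6378 + 699 = 7077 km. Period T = 2π√(a³/μ) = 2π√(7077³/398600) = 5925.0 s = 98.75 min.
During one orbit Earth rotates (5925.0 / 86166) × 360° = 24.75°.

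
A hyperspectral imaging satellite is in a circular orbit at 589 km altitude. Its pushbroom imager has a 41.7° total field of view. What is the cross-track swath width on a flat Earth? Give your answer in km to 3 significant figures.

Half-angle = 41.7°/2 = 20.85°.
Swath width ≈ 2h·tan(θ/2) = 2 × 589 × tan(20.85°) = 448.7 km.

449 km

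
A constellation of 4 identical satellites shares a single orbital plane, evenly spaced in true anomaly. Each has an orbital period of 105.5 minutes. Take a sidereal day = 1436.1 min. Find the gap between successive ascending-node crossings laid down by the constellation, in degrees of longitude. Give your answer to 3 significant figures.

T = 105.5 min = 6330.0 s.
Single-satellite node shift = (6330.0/86166) × 360° = 26.45°.
With 4 satellites evenly phased, successive equator crossings are 26.45/4 = 6.612° apart.

6.61°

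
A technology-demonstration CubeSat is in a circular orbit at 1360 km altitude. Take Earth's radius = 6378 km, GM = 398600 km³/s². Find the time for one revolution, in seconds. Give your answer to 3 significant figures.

6770 seconds

Semi-major axis a = 6378 + 1360 = 7738 km. Period T = 2π√(a³/μ) = 2π√(7738³/398600) = 6774.1 s = 112.90 min.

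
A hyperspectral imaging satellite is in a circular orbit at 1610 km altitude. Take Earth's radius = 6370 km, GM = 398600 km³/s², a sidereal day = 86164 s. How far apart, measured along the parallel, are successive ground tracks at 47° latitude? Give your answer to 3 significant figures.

2250 km

Semi-major axis a = 6370 + 1610 = 7980 km. Period T = 2π√(a³/μ) = 2π√(7980³/398600) = 7094.4 s = 118.24 min.
Node shift per orbit = (7094.4/86164) × 360° = 29.64°.
Equatorial spacing = 29.64 × 111.2 km/° = 3295 km.
At 47° latitude, spacing = 3295 × cos(47°) = 2247 km.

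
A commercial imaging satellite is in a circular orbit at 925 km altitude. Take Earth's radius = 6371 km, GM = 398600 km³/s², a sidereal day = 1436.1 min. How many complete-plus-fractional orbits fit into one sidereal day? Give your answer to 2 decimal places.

Semi-major axis a = 6371 + 925 = 7296 km. Period T = 2π√(a³/μ) = 2π√(7296³/398600) = 6202.1 s = 103.37 min.
Orbits per sidereal day = 86166 / 6202.1 = 13.893.

13.89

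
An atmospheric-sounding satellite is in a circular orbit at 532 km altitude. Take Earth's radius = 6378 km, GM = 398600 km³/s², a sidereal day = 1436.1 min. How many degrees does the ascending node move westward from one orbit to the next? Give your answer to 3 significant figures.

23.9°

Semi-major axis a = 6378 + 532 = 6910 km. Period T = 2π√(a³/μ) = 2π√(6910³/398600) = 5716.5 s = 95.27 min.
During one orbit Earth rotates (5716.5 / 86166) × 360° = 23.88°.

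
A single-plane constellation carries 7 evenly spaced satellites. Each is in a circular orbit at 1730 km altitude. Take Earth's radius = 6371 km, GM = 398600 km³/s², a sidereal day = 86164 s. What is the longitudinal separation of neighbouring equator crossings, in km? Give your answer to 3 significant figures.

Semi-major axis a = 6371 + 1730 = 8101 km. Period T = 2π√(a³/μ) = 2π√(8101³/398600) = 7256.4 s = 120.94 min.
Single-satellite node shift = (7256.4/86164) × 360° = 30.32°.
With 7 satellites evenly phased, successive equator crossings are 30.32/7 = 4.331° apart.
That is 4.331 × 111.2 = 482 km at the equator.

482 km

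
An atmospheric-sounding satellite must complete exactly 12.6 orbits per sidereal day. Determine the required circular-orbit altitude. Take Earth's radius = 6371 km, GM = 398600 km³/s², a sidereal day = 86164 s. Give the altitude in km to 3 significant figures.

Required period T = 86164 / 12.6 = 6838.4 s.
From T = 2π√(a³/μ): a = (μ T²/4π²)^(1/3) = (398600 × 6838.4² / 4π²)^(1/3) = 7787 km.
Altitude h = a − R = 7787 − 6371 = 1416 km.

1420 km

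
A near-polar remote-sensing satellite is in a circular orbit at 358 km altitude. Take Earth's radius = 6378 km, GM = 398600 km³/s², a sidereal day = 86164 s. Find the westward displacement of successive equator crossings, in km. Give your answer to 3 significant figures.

2560 km

Semi-major axis a = 6378 + 358 = 6736 km. Period T = 2π√(a³/μ) = 2π√(6736³/398600) = 5501.9 s = 91.70 min.
During one orbit Earth rotates (5501.9 / 86164) × 360° = 22.99°.
At the equator that is 22.99° × (2π·6378/360) km/° = 22.99 × 111.3 = 2559 km.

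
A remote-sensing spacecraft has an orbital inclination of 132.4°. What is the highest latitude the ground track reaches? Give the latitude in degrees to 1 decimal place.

Retrograde orbit: the ground track reaches ±(180° − i) = ±(180 − 132.4) = ±47.6°.

47.6°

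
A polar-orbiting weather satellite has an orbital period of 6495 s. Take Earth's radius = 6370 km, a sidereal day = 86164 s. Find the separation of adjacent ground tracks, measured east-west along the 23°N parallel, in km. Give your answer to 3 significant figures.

Node shift per orbit = (6495.0/86164) × 360° = 27.14°.
Equatorial spacing = 27.14 × 111.2 km/° = 3017 km.
At 23° latitude, spacing = 3017 × cos(23°) = 2777 km.

2780 km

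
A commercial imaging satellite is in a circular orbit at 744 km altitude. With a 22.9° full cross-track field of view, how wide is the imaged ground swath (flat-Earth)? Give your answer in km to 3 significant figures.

Half-angle = 22.9°/2 = 11.45°.
Swath width ≈ 2h·tan(θ/2) = 2 × 744 × tan(11.45°) = 301.4 km.

301 km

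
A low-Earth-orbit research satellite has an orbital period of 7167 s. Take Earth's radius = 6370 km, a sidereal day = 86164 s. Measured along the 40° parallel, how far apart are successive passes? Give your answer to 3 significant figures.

Node shift per orbit = (7167.0/86164) × 360° = 29.94°.
Equatorial spacing = 29.94 × 111.2 km/° = 3329 km.
At 40° latitude, spacing = 3329 × cos(40°) = 2550 km.

2550 km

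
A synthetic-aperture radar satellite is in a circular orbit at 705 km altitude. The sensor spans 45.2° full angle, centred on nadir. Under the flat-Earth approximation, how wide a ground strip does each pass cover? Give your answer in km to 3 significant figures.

Half-angle = 45.2°/2 = 22.6°.
Swath width ≈ 2h·tan(θ/2) = 2 × 705 × tan(22.6°) = 586.9 km.

587 km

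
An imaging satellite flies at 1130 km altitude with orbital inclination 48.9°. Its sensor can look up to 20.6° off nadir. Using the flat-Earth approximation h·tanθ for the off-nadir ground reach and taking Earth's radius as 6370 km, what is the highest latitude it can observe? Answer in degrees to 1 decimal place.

For a prograde orbit the ground track reaches latitude ±i = ±48.9°.
Sensor half-swath on the ground ≈ 1130·tan(20.6°) = 425 km = 3.82° of latitude.
Maximum observable latitude ≈ 48.9 + 3.82 = 52.7°.

52.7°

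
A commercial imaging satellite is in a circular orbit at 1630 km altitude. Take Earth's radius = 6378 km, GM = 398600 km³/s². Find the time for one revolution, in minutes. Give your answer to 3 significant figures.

119 min

Semi-major axis a = 6378 + 1630 = 8008 km. Period T = 2π√(a³/μ) = 2π√(8008³/398600) = 7131.8 s = 118.86 min.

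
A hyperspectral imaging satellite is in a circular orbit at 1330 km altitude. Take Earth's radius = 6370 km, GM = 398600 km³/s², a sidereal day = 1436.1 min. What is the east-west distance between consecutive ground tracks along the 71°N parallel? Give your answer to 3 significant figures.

1020 km

Semi-major axis a = 6370 + 1330 = 7700 km. Period T = 2π√(a³/μ) = 2π√(7700³/398600) = 6724.3 s = 112.07 min.
Node shift per orbit = (6724.3/86166) × 360° = 28.09°.
Equatorial spacing = 28.09 × 111.2 km/° = 3123 km.
At 71° latitude, spacing = 3123 × cos(71°) = 1017 km.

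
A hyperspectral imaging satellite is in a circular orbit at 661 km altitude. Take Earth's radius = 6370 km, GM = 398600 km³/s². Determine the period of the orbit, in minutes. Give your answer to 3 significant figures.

97.8 min

Semi-major axis a = 6370 + 661 = 7031 km. Period T = 2π√(a³/μ) = 2π√(7031³/398600) = 5867.3 s = 97.79 min.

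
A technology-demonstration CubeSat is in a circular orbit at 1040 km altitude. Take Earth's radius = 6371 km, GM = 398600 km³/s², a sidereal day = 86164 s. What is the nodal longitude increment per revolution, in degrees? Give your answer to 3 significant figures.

26.5°

Semi-major axis a = 6371 + 1040 = 7411 km. Period T = 2π√(a³/μ) = 2π√(7411³/398600) = 6349.3 s = 105.82 min.
During one orbit Earth rotates (6349.3 / 86164) × 360° = 26.53°.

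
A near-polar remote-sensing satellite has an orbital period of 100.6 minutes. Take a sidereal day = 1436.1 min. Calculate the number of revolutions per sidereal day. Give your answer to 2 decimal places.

14.28

T = 100.6 min = 6036.0 s.
Orbits per sidereal day = 86166 / 6036.0 = 14.275.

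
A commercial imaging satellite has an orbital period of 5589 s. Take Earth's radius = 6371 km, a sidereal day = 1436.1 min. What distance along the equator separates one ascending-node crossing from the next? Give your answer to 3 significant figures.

During one orbit Earth rotates (5589.0 / 86166) × 360° = 23.35°.
At the equator that is 23.35° × (2π·6371/360) km/° = 23.35 × 111.2 = 2596 km.

2600 km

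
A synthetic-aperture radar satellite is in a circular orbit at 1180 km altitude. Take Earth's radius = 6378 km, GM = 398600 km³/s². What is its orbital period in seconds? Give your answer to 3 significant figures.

Semi-major axis a = 6378 + 1180 = 7558 km. Period T = 2π√(a³/μ) = 2π√(7558³/398600) = 6539.2 s = 108.99 min.

6540 seconds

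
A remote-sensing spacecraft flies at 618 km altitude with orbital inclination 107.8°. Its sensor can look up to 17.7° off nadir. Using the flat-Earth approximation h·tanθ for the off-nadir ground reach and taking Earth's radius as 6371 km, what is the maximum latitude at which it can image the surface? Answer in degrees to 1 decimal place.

Retrograde orbit: the ground track reaches ±(180° − i) = ±(180 − 107.8) = ±72.2°.
Sensor half-swath on the ground ≈ 618·tan(17.7°) = 197 km = 1.77° of latitude.
Maximum observable latitude ≈ 72.2 + 1.77 = 74.0°.

74.0°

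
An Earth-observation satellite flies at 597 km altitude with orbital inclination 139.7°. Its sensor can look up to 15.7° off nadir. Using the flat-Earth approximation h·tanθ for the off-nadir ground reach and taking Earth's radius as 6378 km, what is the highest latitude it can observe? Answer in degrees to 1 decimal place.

Retrograde orbit: the ground track reaches ±(180° − i) = ±(180 − 139.7) = ±40.3°.
Sensor half-swath on the ground ≈ 597·tan(15.7°) = 168 km = 1.51° of latitude.
Maximum observable latitude ≈ 40.3 + 1.51 = 41.8°.

41.8°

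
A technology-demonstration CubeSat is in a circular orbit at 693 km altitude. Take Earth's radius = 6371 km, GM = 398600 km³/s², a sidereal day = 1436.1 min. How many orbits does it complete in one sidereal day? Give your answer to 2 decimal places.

Semi-major axis a = 6371 + 693 = 7064 km. Period T = 2π√(a³/μ) = 2π√(7064³/398600) = 5908.6 s = 98.48 min.
Orbits per sidereal day = 86166 / 5908.6 = 14.583.

14.58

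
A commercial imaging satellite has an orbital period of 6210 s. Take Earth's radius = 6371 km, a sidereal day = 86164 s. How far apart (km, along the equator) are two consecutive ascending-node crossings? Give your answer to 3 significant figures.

During one orbit Earth rotates (6210.0 / 86164) × 360° = 25.95°.
At the equator that is 25.95° × (2π·6371/360) km/° = 25.95 × 111.2 = 2885 km.

2890 km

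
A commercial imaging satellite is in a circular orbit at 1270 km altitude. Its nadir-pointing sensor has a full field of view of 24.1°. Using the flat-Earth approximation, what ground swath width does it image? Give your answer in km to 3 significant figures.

542 km

Half-angle = 24.1°/2 = 12.05°.
Swath width ≈ 2h·tan(θ/2) = 2 × 1270 × tan(12.05°) = 542.2 km.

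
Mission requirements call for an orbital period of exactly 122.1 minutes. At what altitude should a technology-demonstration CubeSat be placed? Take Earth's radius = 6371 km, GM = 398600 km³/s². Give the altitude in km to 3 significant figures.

T = 122.1 min = 7326.0 s.
From T = 2π√(a³/μ): a = (μ T²/4π²)^(1/3) = (398600 × 7326.0² / 4π²)^(1/3) = 8153 km.
Altitude h = a − R = 8153 − 6371 = 1782 km.

1780 km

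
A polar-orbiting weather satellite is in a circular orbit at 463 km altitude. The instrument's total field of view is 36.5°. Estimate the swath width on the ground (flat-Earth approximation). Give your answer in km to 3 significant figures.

305 km

Half-angle = 36.5°/2 = 18.25°.
Swath width ≈ 2h·tan(θ/2) = 2 × 463 × tan(18.25°) = 305.3 km.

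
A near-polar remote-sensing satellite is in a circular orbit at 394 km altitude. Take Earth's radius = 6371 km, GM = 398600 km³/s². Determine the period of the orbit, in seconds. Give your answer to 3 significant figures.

5540 seconds

Semi-major axis a = 6371 + 394 = 6765 km. Period T = 2π√(a³/μ) = 2π√(6765³/398600) = 5537.5 s = 92.29 min.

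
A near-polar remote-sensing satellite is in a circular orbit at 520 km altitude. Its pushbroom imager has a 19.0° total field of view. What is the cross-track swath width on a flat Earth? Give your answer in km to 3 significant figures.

Half-angle = 19.0°/2 = 9.5°.
Swath width ≈ 2h·tan(θ/2) = 2 × 520 × tan(9.5°) = 174.0 km.

174 km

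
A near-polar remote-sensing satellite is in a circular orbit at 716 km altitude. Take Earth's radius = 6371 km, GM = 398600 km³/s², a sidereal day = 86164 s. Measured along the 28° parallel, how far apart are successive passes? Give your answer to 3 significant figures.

Semi-major axis a = 6371 + 716 = 7087 km. Period T = 2π√(a³/μ) = 2π√(7087³/398600) = 5937.5 s = 98.96 min.
Node shift per orbit = (5937.5/86164) × 360° = 24.81°.
Equatorial spacing = 24.81 × 111.2 km/° = 2758 km.
At 28° latitude, spacing = 2758 × cos(28°) = 2436 km.

2440 km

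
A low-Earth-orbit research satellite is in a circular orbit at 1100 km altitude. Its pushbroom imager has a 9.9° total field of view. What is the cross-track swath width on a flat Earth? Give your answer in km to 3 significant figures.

191 km

Half-angle = 9.9°/2 = 4.95°.
Swath width ≈ 2h·tan(θ/2) = 2 × 1100 × tan(4.95°) = 190.5 km.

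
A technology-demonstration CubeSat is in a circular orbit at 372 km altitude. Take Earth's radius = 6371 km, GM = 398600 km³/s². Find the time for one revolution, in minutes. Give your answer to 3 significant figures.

91.8 min

Semi-major axis a = 6371 + 372 = 6743 km. Period T = 2π√(a³/μ) = 2π√(6743³/398600) = 5510.5 s = 91.84 min.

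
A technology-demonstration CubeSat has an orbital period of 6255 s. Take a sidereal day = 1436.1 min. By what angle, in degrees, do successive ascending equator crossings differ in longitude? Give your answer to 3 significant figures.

During one orbit Earth rotates (6255.0 / 86166) × 360° = 26.13°.

26.1°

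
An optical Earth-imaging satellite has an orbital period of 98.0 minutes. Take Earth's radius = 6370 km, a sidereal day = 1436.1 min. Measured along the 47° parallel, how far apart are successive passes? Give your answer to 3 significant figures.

1860 km

T = 98.0 min = 5880.0 s.
Node shift per orbit = (5880.0/86166) × 360° = 24.57°.
Equatorial spacing = 24.57 × 111.2 km/° = 2731 km.
At 47° latitude, spacing = 2731 × cos(47°) = 1863 km.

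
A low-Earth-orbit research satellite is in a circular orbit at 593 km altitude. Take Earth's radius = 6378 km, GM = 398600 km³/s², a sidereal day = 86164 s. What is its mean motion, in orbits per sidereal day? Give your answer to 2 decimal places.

14.88

Semi-major axis a = 6378 + 593 = 6971 km. Period T = 2π√(a³/μ) = 2π√(6971³/398600) = 5792.3 s = 96.54 min.
Orbits per sidereal day = 86164 / 5792.3 = 14.876.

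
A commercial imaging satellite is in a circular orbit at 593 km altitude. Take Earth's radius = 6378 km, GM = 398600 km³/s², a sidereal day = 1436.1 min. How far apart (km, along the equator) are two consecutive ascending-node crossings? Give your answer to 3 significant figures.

Semi-major axis a = 6378 + 593 = 6971 km. Period T = 2π√(a³/μ) = 2π√(6971³/398600) = 5792.3 s = 96.54 min.
During one orbit Earth rotates (5792.3 / 86166) × 360° = 24.20°.
At the equator that is 24.20° × (2π·6378/360) km/° = 24.20 × 111.3 = 2694 km.

2690 km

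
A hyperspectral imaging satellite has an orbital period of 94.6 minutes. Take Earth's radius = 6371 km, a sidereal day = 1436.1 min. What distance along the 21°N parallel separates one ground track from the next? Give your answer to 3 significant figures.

T = 94.6 min = 5676.0 s.
Node shift per orbit = (5676.0/86166) × 360° = 23.71°.
Equatorial spacing = 23.71 × 111.2 km/° = 2637 km.
At 21° latitude, spacing = 2637 × cos(21°) = 2462 km.

2460 km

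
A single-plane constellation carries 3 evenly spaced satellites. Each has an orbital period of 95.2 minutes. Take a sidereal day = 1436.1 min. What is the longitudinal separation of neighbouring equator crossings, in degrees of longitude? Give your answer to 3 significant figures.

7.95°

T = 95.2 min = 5712.0 s.
Single-satellite node shift = (5712.0/86166) × 360° = 23.86°.
With 3 satellites evenly phased, successive equator crossings are 23.86/3 = 7.955° apart.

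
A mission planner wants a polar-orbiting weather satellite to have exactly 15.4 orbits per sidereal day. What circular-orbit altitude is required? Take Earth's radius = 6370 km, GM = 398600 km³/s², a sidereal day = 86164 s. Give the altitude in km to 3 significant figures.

442 km

Required period T = 86164 / 15.4 = 5595.1 s.
From T = 2π√(a³/μ): a = (μ T²/4π²)^(1/3) = (398600 × 5595.1² / 4π²)^(1/3) = 6812 km.
Altitude h = a − R = 6812 − 6370 = 442 km.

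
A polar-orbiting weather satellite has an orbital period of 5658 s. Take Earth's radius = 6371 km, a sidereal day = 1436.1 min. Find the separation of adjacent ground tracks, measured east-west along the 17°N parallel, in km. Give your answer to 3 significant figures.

2510 km

Node shift per orbit = (5658.0/86166) × 360° = 23.64°.
Equatorial spacing = 23.64 × 111.2 km/° = 2629 km.
At 17° latitude, spacing = 2629 × cos(17°) = 2514 km.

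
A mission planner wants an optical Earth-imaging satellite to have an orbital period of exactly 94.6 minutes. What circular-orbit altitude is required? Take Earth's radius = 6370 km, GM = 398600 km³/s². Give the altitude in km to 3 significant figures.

507 km

T = 94.6 min = 5676.0 s.
From T = 2π√(a³/μ): a = (μ T²/4π²)^(1/3) = (398600 × 5676.0² / 4π²)^(1/3) = 6877 km.
Altitude h = a − R = 6877 − 6370 = 507 km.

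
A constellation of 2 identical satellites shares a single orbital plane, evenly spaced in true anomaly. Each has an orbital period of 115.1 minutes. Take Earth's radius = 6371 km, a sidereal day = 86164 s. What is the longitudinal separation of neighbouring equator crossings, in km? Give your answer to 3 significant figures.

1600 km

T = 115.1 min = 6906.0 s.
Single-satellite node shift = (6906.0/86164) × 360° = 28.85°.
With 2 satellites evenly phased, successive equator crossings are 28.85/2 = 14.427° apart.
That is 14.427 × 111.2 = 1604 km at the equator.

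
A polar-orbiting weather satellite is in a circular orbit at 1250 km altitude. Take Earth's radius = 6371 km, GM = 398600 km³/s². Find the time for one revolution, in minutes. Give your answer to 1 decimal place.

Semi-major axis a = 6371 + 1250 = 7621 km. Period T = 2π√(a³/μ) = 2π√(7621³/398600) = 6621.1 s = 110.35 min.

110.4 min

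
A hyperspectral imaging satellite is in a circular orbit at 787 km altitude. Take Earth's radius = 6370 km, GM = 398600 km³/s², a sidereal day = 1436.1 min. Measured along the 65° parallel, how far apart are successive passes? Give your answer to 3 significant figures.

1180 km

Semi-major axis a = 6370 + 787 = 7157 km. Period T = 2π√(a³/μ) = 2π√(7157³/398600) = 6025.7 s = 100.43 min.
Node shift per orbit = (6025.7/86166) × 360° = 25.18°.
Equatorial spacing = 25.18 × 111.2 km/° = 2799 km.
At 65° latitude, spacing = 2799 × cos(65°) = 1183 km.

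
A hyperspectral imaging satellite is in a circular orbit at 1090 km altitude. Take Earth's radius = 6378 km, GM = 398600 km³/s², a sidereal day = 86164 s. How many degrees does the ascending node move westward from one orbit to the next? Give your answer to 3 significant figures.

Semi-major axis a = 6378 + 1090 = 7468 km. Period T = 2π√(a³/μ) = 2π√(7468³/398600) = 6422.7 s = 107.05 min.
During one orbit Earth rotates (6422.7 / 86164) × 360° = 26.83°.

26.8°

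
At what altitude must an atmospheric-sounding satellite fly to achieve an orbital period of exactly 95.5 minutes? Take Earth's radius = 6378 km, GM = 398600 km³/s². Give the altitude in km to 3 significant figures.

543 km

T = 95.5 min = 5730.0 s.
From T = 2π√(a³/μ): a = (μ T²/4π²)^(1/3) = (398600 × 5730.0² / 4π²)^(1/3) = 6921 km.
Altitude h = a − R = 6921 − 6378 = 543 km.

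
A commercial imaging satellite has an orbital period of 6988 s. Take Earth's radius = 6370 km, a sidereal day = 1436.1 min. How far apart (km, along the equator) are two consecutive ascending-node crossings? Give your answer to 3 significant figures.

During one orbit Earth rotates (6988.0 / 86166) × 360° = 29.20°.
At the equator that is 29.20° × (2π·6370/360) km/° = 29.20 × 111.2 = 3246 km.

3250 km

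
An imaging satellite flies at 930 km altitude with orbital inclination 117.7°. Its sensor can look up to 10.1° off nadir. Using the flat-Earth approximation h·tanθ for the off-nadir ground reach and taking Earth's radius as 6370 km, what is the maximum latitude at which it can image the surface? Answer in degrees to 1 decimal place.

63.8°

Retrograde orbit: the ground track reaches ±(180° − i) = ±(180 − 117.7) = ±62.3°.
Sensor half-swath on the ground ≈ 930·tan(10.1°) = 166 km = 1.49° of latitude.
Maximum observable latitude ≈ 62.3 + 1.49 = 63.8°.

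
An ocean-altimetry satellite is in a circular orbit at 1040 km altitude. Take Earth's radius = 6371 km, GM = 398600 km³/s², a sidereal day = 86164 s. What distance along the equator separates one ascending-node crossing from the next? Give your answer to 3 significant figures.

Semi-major axis a = 6371 + 1040 = 7411 km. Period T = 2π√(a³/μ) = 2π√(7411³/398600) = 6349.3 s = 105.82 min.
During one orbit Earth rotates (6349.3 / 86164) × 360° = 26.53°.
At the equator that is 26.53° × (2π·6371/360) km/° = 26.53 × 111.2 = 2950 km.

2950 km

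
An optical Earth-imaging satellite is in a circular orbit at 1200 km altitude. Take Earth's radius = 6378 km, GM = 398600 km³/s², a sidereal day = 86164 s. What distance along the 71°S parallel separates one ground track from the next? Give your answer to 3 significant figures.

994 km

Semi-major axis a = 6378 + 1200 = 7578 km. Period T = 2π√(a³/μ) = 2π√(7578³/398600) = 6565.1 s = 109.42 min.
Node shift per orbit = (6565.1/86164) × 360° = 27.43°.
Equatorial spacing = 27.43 × 111.3 km/° = 3053 km.
At 71° latitude, spacing = 3053 × cos(71°) = 994 km.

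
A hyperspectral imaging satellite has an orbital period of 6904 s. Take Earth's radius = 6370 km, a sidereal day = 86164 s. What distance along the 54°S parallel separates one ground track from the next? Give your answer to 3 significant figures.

1890 km

Node shift per orbit = (6904.0/86164) × 360° = 28.85°.
Equatorial spacing = 28.85 × 111.2 km/° = 3207 km.
At 54° latitude, spacing = 3207 × cos(54°) = 1885 km.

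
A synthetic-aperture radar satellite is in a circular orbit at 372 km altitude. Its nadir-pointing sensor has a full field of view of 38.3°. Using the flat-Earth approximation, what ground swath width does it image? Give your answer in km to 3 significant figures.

258 km

Half-angle = 38.3°/2 = 19.15°.
Swath width ≈ 2h·tan(θ/2) = 2 × 372 × tan(19.15°) = 258.4 km.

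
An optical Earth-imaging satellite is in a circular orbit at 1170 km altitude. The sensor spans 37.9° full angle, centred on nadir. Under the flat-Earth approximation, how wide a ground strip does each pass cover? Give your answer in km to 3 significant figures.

Half-angle = 37.9°/2 = 18.95°.
Swath width ≈ 2h·tan(θ/2) = 2 × 1170 × tan(18.95°) = 803.4 km.

803 km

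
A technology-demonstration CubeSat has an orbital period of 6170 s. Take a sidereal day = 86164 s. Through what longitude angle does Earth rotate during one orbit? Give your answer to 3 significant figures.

During one orbit Earth rotates (6170.0 / 86164) × 360° = 25.78°.

25.8°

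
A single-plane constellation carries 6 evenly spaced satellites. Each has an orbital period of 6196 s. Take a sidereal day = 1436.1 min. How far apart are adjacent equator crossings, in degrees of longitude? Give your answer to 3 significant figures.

Single-satellite node shift = (6196.0/86166) × 360° = 25.89°.
With 6 satellites evenly phased, successive equator crossings are 25.89/6 = 4.314° apart.

4.31°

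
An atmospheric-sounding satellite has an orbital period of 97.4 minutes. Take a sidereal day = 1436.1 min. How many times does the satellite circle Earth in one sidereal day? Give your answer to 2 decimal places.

T = 97.4 min = 5844.0 s.
Orbits per sidereal day = 86166 / 5844.0 = 14.744.

14.74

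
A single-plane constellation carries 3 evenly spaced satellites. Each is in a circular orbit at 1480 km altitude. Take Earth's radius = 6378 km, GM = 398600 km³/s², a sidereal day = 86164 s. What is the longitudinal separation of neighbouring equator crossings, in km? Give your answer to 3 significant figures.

Semi-major axis a = 6378 + 1480 = 7858 km. Period T = 2π√(a³/μ) = 2π√(7858³/398600) = 6932.3 s = 115.54 min.
Single-satellite node shift = (6932.3/86164) × 360° = 28.96°.
With 3 satellites evenly phased, successive equator crossings are 28.96/3 = 9.655° apart.
That is 9.655 × 111.3 = 1075 km at the equator.

1070 km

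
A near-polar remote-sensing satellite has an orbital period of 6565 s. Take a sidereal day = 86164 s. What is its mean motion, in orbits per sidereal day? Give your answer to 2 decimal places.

Orbits per sidereal day = 86164 / 6565.0 = 13.125.

13.12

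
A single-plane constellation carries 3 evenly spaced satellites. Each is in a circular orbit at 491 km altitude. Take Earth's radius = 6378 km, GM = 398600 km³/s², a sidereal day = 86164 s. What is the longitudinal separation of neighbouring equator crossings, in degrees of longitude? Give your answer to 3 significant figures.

Semi-major axis a = 6378 + 491 = 6869 km. Period T = 2π√(a³/μ) = 2π√(6869³/398600) = 5665.7 s = 94.43 min.
Single-satellite node shift = (5665.7/86164) × 360° = 23.67°.
With 3 satellites evenly phased, successive equator crossings are 23.67/3 = 7.891° apart.

7.89°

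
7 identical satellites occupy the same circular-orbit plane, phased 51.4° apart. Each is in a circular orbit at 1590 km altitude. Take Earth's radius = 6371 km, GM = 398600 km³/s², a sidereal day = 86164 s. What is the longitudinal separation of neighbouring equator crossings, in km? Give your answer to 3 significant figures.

Semi-major axis a = 6371 + 1590 = 7961 km. Period T = 2π√(a³/μ) = 2π√(7961³/398600) = 7069.1 s = 117.82 min.
Single-satellite node shift = (7069.1/86164) × 360° = 29.54°.
With 7 satellites evenly phased, successive equator crossings are 29.54/7 = 4.219° apart.
That is 4.219 × 111.2 = 469 km at the equator.

469 km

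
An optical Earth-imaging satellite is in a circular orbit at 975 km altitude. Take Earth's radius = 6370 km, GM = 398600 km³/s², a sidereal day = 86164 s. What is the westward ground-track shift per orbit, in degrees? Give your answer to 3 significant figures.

26.2°

Semi-major axis a = 6370 + 975 = 7345 km. Period T = 2π√(a³/μ) = 2π√(7345³/398600) = 6264.7 s = 104.41 min.
During one orbit Earth rotates (6264.7 / 86164) × 360° = 26.17°.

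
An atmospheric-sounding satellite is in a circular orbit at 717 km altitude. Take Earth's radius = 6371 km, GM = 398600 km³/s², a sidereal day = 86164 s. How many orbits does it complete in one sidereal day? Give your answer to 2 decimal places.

14.51

Semi-major axis a = 6371 + 717 = 7088 km. Period T = 2π√(a³/μ) = 2π√(7088³/398600) = 5938.8 s = 98.98 min.
Orbits per sidereal day = 86164 / 5938.8 = 14.509.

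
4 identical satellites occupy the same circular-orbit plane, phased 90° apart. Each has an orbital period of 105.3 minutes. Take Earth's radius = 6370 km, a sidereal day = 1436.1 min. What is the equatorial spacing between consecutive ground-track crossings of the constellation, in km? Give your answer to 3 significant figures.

734 km

T = 105.3 min = 6318.0 s.
Single-satellite node shift = (6318.0/86166) × 360° = 26.40°.
With 4 satellites evenly phased, successive equator crossings are 26.40/4 = 6.599° apart.
That is 6.599 × 111.2 = 734 km at the equator.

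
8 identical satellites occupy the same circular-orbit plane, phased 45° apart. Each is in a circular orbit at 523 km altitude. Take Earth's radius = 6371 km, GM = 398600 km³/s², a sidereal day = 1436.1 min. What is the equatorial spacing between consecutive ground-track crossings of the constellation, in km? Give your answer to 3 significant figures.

Semi-major axis a = 6371 + 523 = 6894 km. Period T = 2π√(a³/μ) = 2π√(6894³/398600) = 5696.6 s = 94.94 min.
Single-satellite node shift = (5696.6/86166) × 360° = 23.80°.
With 8 satellites evenly phased, successive equator crossings are 23.80/8 = 2.975° apart.
That is 2.975 × 111.2 = 331 km at the equator.

331 km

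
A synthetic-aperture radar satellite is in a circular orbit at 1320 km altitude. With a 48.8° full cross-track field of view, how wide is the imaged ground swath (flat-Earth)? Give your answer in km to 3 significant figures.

1200 km

Half-angle = 48.8°/2 = 24.4°.
Swath width ≈ 2h·tan(θ/2) = 2 × 1320 × tan(24.4°) = 1197.6 km.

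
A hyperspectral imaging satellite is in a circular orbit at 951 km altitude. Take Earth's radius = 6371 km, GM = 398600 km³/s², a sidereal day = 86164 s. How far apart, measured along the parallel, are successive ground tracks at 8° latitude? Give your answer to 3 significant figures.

2870 km

Semi-major axis a = 6371 + 951 = 7322 km. Period T = 2π√(a³/μ) = 2π√(7322³/398600) = 6235.3 s = 103.92 min.
Node shift per orbit = (6235.3/86164) × 360° = 26.05°.
Equatorial spacing = 26.05 × 111.2 km/° = 2897 km.
At 8° latitude, spacing = 2897 × cos(8°) = 2869 km.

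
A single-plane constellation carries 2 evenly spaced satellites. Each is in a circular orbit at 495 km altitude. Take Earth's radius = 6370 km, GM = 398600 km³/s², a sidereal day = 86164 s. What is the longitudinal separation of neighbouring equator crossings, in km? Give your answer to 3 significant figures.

1310 km

Semi-major axis a = 6370 + 495 = 6865 km. Period T = 2π√(a³/μ) = 2π√(6865³/398600) = 5660.7 s = 94.35 min.
Single-satellite node shift = (5660.7/86164) × 360° = 23.65°.
With 2 satellites evenly phased, successive equator crossings are 23.65/2 = 11.825° apart.
That is 11.825 × 111.2 = 1315 km at the equator.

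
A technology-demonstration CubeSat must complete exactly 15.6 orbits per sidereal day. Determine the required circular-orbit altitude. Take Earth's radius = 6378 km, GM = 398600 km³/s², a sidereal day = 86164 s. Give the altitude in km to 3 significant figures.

375 km

Required period T = 86164 / 15.6 = 5523.3 s.
From T = 2π√(a³/μ): a = (μ T²/4π²)^(1/3) = (398600 × 5523.3² / 4π²)^(1/3) = 6753 km.
Altitude h = a − R = 6753 − 6378 = 375 km.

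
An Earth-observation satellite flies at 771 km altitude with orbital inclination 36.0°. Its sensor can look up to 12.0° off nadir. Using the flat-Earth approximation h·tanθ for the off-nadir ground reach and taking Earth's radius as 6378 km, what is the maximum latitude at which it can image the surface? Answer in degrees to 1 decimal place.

For a prograde orbit the ground track reaches latitude ±i = ±36.0°.
Sensor half-swath on the ground ≈ 771·tan(12.0°) = 164 km = 1.47° of latitude.
Maximum observable latitude ≈ 36.0 + 1.47 = 37.5°.

37.5°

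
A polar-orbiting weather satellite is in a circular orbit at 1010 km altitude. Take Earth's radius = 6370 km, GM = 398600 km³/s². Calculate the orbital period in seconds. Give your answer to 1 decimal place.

Semi-major axis a = 6370 + 1010 = 7380 km. Period T = 2π√(a³/μ) = 2π√(7380³/398600) = 6309.5 s = 105.16 min.

6309.5 seconds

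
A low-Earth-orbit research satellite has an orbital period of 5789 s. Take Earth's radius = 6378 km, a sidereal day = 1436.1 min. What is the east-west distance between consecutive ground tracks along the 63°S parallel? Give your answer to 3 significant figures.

Node shift per orbit = (5789.0/86166) × 360° = 24.19°.
Equatorial spacing = 24.19 × 111.3 km/° = 2692 km.
At 63° latitude, spacing = 2692 × cos(63°) = 1222 km.

1220 km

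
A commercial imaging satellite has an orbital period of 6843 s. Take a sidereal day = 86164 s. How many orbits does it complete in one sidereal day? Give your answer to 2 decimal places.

Orbits per sidereal day = 86164 / 6843.0 = 12.592.

12.59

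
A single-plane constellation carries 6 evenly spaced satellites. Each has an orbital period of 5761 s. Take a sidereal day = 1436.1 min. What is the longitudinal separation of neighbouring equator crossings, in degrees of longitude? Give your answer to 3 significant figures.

Single-satellite node shift = (5761.0/86166) × 360° = 24.07°.
With 6 satellites evenly phased, successive equator crossings are 24.07/6 = 4.012° apart.

4.01°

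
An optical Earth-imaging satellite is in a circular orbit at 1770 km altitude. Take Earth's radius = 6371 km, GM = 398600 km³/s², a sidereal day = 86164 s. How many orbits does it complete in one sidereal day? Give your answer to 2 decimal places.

11.79

Semi-major axis a = 6371 + 1770 = 8141 km. Period T = 2π√(a³/μ) = 2π√(8141³/398600) = 7310.2 s = 121.84 min.
Orbits per sidereal day = 86164 / 7310.2 = 11.787.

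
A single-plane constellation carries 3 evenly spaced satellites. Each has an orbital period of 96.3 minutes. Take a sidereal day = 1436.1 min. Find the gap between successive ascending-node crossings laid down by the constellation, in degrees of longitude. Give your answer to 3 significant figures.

T = 96.3 min = 5778.0 s.
Single-satellite node shift = (5778.0/86166) × 360° = 24.14°.
With 3 satellites evenly phased, successive equator crossings are 24.14/3 = 8.047° apart.

8.05°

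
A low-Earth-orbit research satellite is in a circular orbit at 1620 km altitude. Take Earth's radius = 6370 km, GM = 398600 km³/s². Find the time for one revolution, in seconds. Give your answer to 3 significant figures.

Semi-major axis a = 6370 + 1620 = 7990 km. Period T = 2π√(a³/μ) = 2π√(7990³/398600) = 7107.7 s = 118.46 min.

7110 seconds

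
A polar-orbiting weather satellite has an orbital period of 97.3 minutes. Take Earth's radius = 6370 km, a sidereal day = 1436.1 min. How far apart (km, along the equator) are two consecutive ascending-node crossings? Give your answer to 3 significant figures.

2710 km

T = 97.3 min = 5838.0 s.
During one orbit Earth rotates (5838.0 / 86166) × 360° = 24.39°.
At the equator that is 24.39° × (2π·6370/360) km/° = 24.39 × 111.2 = 2712 km.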